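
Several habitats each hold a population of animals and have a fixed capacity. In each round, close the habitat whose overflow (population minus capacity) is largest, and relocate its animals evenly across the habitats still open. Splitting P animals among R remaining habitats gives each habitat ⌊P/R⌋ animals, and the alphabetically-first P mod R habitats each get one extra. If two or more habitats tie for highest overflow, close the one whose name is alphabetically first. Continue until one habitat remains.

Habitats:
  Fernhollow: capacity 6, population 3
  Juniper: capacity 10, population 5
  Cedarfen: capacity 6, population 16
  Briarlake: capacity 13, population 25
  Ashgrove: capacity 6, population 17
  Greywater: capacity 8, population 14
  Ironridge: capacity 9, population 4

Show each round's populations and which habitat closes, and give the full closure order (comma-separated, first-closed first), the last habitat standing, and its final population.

Round 1: Ashgrove=17 Briarlake=25 Cedarfen=16 Fernhollow=3 Greywater=14 Ironridge=4 Juniper=5 → close Briarlake (overflow 12)
  25÷6 = 4 each, +1 to first 1
Round 2: Ashgrove=22 Cedarfen=20 Fernhollow=7 Greywater=18 Ironridge=8 Juniper=9 → close Ashgrove (overflow 16)
  22÷5 = 4 each, +1 to first 2
Round 3: Cedarfen=25 Fernhollow=12 Greywater=22 Ironridge=12 Juniper=13 → close Cedarfen (overflow 19)
  25÷4 = 6 each, +1 to first 1
Round 4: Fernhollow=19 Greywater=28 Ironridge=18 Juniper=19 → close Greywater (overflow 20)
  28÷3 = 9 each, +1 to first 1
Round 5: Fernhollow=29 Ironridge=27 Juniper=28 → close Fernhollow (overflow 23)
  29÷2 = 14 each, +1 to first 1
Round 6: Ironridge=42 Juniper=42 → close Ironridge (overflow 33)
  42÷1 = 42 each, +1 to first 0

Closure order: Briarlake, Ashgrove, Cedarfen, Greywater, Fernhollow, Ironridge
Last habitat: Juniper with 84 animals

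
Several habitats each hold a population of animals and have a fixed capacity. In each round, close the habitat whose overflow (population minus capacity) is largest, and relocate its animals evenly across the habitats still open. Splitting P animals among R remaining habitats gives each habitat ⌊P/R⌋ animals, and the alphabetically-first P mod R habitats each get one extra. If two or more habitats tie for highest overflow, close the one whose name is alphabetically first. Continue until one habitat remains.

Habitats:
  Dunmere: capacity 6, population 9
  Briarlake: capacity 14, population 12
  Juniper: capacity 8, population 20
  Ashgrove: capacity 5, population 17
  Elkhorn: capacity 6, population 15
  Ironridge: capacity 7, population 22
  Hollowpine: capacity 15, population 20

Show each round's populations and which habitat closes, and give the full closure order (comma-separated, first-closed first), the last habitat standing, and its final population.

Round 1: Ashgrove=17 Briarlake=12 Dunmere=9 Elkhorn=15 Hollowpine=20 Ironridge=22 Juniper=20 → close Ironridge (overflow 15)
  22÷6 = 3 each, +1 to first 4
Round 2: Ashgrove=21 Briarlake=16 Dunmere=13 Elkhorn=19 Hollowpine=23 Juniper=23 → close Ashgrove (overflow 16)
  21÷5 = 4 each, +1 to first 1
Round 3: Briarlake=21 Dunmere=17 Elkhorn=23 Hollowpine=27 Juniper=27 → close Juniper (overflow 19)
  27÷4 = 6 each, +1 to first 3
Round 4: Briarlake=28 Dunmere=24 Elkhorn=30 Hollowpine=33 → close Elkhorn (overflow 24)
  30÷3 = 10 each, +1 to first 0
Round 5: Briarlake=38 Dunmere=34 Hollowpine=43 → close Dunmere (overflow 28)
  34÷2 = 17 each, +1 to first 0
Round 6: Briarlake=55 Hollowpine=60 → close Hollowpine (overflow 45)
  60÷1 = 60 each, +1 to first 0

Closure order: Ironridge, Ashgrove, Juniper, Elkhorn, Dunmere, Hollowpine
Last habitat: Briarlake with 115 animals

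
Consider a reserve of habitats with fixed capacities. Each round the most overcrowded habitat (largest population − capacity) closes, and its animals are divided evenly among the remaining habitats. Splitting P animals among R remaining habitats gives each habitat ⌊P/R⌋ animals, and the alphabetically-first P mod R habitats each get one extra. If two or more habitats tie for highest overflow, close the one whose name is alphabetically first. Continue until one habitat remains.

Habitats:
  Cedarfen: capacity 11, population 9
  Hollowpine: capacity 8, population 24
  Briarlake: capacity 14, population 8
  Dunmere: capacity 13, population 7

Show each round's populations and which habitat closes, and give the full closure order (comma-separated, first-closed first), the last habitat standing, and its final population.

Round 1: Briarlake=8 Cedarfen=9 Dunmere=7 Hollowpine=24 → close Hollowpine (overflow 16)
  24÷3 = 8 each, +1 to first 0
Round 2: Briarlake=16 Cedarfen=17 Dunmere=15 → close Cedarfen (overflow 6)
  17÷2 = 8 each, +1 to first 1
Round 3: Briarlake=25 Dunmere=23 → close Briarlake (overflow 11)
  25÷1 = 25 each, +1 to first 0

Closure order: Hollowpine, Cedarfen, Briarlake
Last habitat: Dunmere with 48 animals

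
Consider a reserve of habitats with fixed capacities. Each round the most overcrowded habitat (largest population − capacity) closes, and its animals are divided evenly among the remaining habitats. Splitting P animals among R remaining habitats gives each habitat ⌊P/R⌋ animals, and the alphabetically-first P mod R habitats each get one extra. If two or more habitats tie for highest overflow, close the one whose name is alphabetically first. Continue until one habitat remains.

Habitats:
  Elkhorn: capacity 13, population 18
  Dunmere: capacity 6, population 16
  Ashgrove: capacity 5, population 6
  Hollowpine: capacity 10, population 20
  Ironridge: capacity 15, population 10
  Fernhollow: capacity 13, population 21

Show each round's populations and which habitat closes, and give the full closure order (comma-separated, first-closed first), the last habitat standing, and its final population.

Closure order: Dunmere, Hollowpine, Fernhollow, Elkhorn, Ashgrove
Last habitat: Ironridge with 91 animals

Round 1: Ashgrove=6 Dunmere=16 Elkhorn=18 Fernhollow=21 Hollowpine=20 Ironridge=10 → close Dunmere (overflow 10)
  16÷5 = 3 each, +1 to first 1
Round 2: Ashgrove=10 Elkhorn=21 Fernhollow=24 Hollowpine=23 Ironridge=13 → close Hollowpine (overflow 13)
  23÷4 = 5 each, +1 to first 3
Round 3: Ashgrove=16 Elkhorn=27 Fernhollow=30 Ironridge=18 → close Fernhollow (overflow 17)
  30÷3 = 10 each, +1 to first 0
Round 4: Ashgrove=26 Elkhorn=37 Ironridge=28 → close Elkhorn (overflow 24)
  37÷2 = 18 each, +1 to first 1
Round 5: Ashgrove=45 Ironridge=46 → close Ashgrove (overflow 40)
  45÷1 = 45 each, +1 to first 0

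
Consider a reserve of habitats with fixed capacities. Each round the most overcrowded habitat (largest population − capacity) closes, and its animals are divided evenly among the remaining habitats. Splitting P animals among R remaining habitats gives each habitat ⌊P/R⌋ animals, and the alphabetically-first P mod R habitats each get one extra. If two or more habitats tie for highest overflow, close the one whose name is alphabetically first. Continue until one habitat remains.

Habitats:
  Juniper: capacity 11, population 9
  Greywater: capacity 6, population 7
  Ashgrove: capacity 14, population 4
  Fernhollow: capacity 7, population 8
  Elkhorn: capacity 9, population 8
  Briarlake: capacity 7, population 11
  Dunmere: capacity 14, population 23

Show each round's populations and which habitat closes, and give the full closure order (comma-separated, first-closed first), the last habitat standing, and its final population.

Round 1: Ashgrove=4 Briarlake=11 Dunmere=23 Elkhorn=8 Fernhollow=8 Greywater=7 Juniper=9 → close Dunmere (overflow 9)
  23÷6 = 3 each, +1 to first 5
Round 2: Ashgrove=8 Briarlake=15 Elkhorn=12 Fernhollow=12 Greywater=11 Juniper=12 → close Briarlake (overflow 8)
  15÷5 = 3 each, +1 to first 0
Round 3: Ashgrove=11 Elkhorn=15 Fernhollow=15 Greywater=14 Juniper=15 → close Fernhollow (overflow 8)
  15÷4 = 3 each, +1 to first 3
Round 4: Ashgrove=15 Elkhorn=19 Greywater=18 Juniper=18 → close Greywater (overflow 12)
  18÷3 = 6 each, +1 to first 0
Round 5: Ashgrove=21 Elkhorn=25 Juniper=24 → close Elkhorn (overflow 16)
  25÷2 = 12 each, +1 to first 1
Round 6: Ashgrove=34 Juniper=36 → close Juniper (overflow 25)
  36÷1 = 36 each, +1 to first 0

Closure order: Dunmere, Briarlake, Fernhollow, Greywater, Elkhorn, Juniper
Last habitat: Ashgrove with 70 animals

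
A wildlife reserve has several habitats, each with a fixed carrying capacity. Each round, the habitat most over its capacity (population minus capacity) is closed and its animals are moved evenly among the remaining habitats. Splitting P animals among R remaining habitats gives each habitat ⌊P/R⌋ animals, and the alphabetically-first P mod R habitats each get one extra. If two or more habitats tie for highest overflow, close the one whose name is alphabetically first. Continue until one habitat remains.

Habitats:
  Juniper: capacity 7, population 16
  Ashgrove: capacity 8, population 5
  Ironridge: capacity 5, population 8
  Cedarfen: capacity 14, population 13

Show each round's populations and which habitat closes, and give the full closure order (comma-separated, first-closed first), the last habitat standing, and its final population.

Closure order: Juniper, Ironridge, Ashgrove
Last habitat: Cedarfen with 42 animals

Round 1: Ashgrove=5 Cedarfen=13 Ironridge=8 Juniper=16 → close Juniper (overflow 9)
  16÷3 = 5 each, +1 to first 1
Round 2: Ashgrove=11 Cedarfen=18 Ironridge=13 → close Ironridge (overflow 8)
  13÷2 = 6 each, +1 to first 1
Round 3: Ashgrove=18 Cedarfen=24 → close Ashgrove (overflow 10)
  18÷1 = 18 each, +1 to first 0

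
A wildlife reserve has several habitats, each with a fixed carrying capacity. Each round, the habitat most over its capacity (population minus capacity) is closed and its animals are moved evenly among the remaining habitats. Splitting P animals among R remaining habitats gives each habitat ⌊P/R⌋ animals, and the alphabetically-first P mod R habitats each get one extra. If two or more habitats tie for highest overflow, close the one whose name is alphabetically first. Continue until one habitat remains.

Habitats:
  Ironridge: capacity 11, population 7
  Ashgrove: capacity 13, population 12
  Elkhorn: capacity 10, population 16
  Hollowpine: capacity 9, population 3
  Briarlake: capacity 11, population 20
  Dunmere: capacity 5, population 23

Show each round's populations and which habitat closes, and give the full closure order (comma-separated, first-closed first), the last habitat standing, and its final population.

Closure order: Dunmere, Briarlake, Elkhorn, Ashgrove, Ironridge
Last habitat: Hollowpine with 81 animals

Round 1: Ashgrove=12 Briarlake=20 Dunmere=23 Elkhorn=16 Hollowpine=3 Ironridge=7 → close Dunmere (overflow 18)
  23÷5 = 4 each, +1 to first 3
Round 2: Ashgrove=17 Briarlake=25 Elkhorn=21 Hollowpine=7 Ironridge=11 → close Briarlake (overflow 14)
  25÷4 = 6 each, +1 to first 1
Round 3: Ashgrove=24 Elkhorn=27 Hollowpine=13 Ironridge=17 → close Elkhorn (overflow 17)
  27÷3 = 9 each, +1 to first 0
Round 4: Ashgrove=33 Hollowpine=22 Ironridge=26 → close Ashgrove (overflow 20)
  33÷2 = 16 each, +1 to first 1
Round 5: Hollowpine=39 Ironridge=42 → close Ironridge (overflow 31)
  42÷1 = 42 each, +1 to first 0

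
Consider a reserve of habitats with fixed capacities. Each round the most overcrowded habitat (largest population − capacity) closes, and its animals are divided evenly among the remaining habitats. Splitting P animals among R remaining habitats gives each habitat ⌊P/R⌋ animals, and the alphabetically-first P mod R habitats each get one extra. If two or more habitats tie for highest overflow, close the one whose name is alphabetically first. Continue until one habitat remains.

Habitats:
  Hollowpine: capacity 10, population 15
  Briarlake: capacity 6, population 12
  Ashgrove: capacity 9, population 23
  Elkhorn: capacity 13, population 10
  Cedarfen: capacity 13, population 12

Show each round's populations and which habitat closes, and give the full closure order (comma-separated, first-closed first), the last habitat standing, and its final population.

Closure order: Ashgrove, Briarlake, Hollowpine, Cedarfen
Last habitat: Elkhorn with 72 animals

Round 1: Ashgrove=23 Briarlake=12 Cedarfen=12 Elkhorn=10 Hollowpine=15 → close Ashgrove (overflow 14)
  23÷4 = 5 each, +1 to first 3
Round 2: Briarlake=18 Cedarfen=18 Elkhorn=16 Hollowpine=20 → close Briarlake (overflow 12)
  18÷3 = 6 each, +1 to first 0
Round 3: Cedarfen=24 Elkhorn=22 Hollowpine=26 → close Hollowpine (overflow 16)
  26÷2 = 13 each, +1 to first 0
Round 4: Cedarfen=37 Elkhorn=35 → close Cedarfen (overflow 24)
  37÷1 = 37 each, +1 to first 0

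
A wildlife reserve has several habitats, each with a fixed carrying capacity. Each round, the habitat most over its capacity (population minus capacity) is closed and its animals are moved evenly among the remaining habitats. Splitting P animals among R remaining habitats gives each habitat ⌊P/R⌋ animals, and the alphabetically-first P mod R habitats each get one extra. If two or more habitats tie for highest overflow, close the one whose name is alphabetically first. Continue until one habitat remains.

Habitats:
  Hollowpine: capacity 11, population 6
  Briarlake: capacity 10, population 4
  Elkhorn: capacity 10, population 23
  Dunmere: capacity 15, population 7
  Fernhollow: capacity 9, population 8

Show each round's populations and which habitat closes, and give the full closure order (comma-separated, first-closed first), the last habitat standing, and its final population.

Round 1: Briarlake=4 Dunmere=7 Elkhorn=23 Fernhollow=8 Hollowpine=6 → close Elkhorn (overflow 13)
  23÷4 = 5 each, +1 to first 3
Round 2: Briarlake=10 Dunmere=13 Fernhollow=14 Hollowpine=11 → close Fernhollow (overflow 5)
  14÷3 = 4 each, +1 to first 2
Round 3: Briarlake=15 Dunmere=18 Hollowpine=15 → close Briarlake (overflow 5)
  15÷2 = 7 each, +1 to first 1
Round 4: Dunmere=26 Hollowpine=22 → close Dunmere (overflow 11)
  26÷1 = 26 each, +1 to first 0

Closure order: Elkhorn, Fernhollow, Briarlake, Dunmere
Last habitat: Hollowpine with 48 animals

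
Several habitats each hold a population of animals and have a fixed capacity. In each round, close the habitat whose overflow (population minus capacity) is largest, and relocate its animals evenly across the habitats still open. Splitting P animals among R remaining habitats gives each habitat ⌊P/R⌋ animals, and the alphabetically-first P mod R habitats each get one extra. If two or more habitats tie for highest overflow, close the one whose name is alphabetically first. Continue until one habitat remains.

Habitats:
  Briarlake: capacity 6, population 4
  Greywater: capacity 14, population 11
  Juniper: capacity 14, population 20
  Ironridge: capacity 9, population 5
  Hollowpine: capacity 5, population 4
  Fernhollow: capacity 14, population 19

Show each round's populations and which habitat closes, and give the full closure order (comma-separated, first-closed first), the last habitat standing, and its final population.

Round 1: Briarlake=4 Fernhollow=19 Greywater=11 Hollowpine=4 Ironridge=5 Juniper=20 → close Juniper (overflow 6)
  20÷5 = 4 each, +1 to first 0
Round 2: Briarlake=8 Fernhollow=23 Greywater=15 Hollowpine=8 Ironridge=9 → close Fernhollow (overflow 9)
  23÷4 = 5 each, +1 to first 3
Round 3: Briarlake=14 Greywater=21 Hollowpine=14 Ironridge=14 → close Hollowpine (overflow 9)
  14÷3 = 4 each, +1 to first 2
Round 4: Briarlake=19 Greywater=26 Ironridge=18 → close Briarlake (overflow 13)
  19÷2 = 9 each, +1 to first 1
Round 5: Greywater=36 Ironridge=27 → close Greywater (overflow 22)
  36÷1 = 36 each, +1 to first 0

Closure order: Juniper, Fernhollow, Hollowpine, Briarlake, Greywater
Last habitat: Ironridge with 63 animals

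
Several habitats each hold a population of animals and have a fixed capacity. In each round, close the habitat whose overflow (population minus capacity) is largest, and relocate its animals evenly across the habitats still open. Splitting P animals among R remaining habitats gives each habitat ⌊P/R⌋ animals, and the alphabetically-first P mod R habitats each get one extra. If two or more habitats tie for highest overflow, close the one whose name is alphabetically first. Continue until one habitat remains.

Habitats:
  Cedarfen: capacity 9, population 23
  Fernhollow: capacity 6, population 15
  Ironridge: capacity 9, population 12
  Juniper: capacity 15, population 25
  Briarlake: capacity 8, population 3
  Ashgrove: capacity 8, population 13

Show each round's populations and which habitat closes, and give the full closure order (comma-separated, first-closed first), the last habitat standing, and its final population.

Round 1: Ashgrove=13 Briarlake=3 Cedarfen=23 Fernhollow=15 Ironridge=12 Juniper=25 → close Cedarfen (overflow 14)
  23÷5 = 4 each, +1 to first 3
Round 2: Ashgrove=18 Briarlake=8 Fernhollow=20 Ironridge=16 Juniper=29 → close Fernhollow (overflow 14)
  20÷4 = 5 each, +1 to first 0
Round 3: Ashgrove=23 Briarlake=13 Ironridge=21 Juniper=34 → close Juniper (overflow 19)
  34÷3 = 11 each, +1 to first 1
Round 4: Ashgrove=35 Briarlake=24 Ironridge=32 → close Ashgrove (overflow 27)
  35÷2 = 17 each, +1 to first 1
Round 5: Briarlake=42 Ironridge=49 → close Ironridge (overflow 40)
  49÷1 = 49 each, +1 to first 0

Closure order: Cedarfen, Fernhollow, Juniper, Ashgrove, Ironridge
Last habitat: Briarlake with 91 animals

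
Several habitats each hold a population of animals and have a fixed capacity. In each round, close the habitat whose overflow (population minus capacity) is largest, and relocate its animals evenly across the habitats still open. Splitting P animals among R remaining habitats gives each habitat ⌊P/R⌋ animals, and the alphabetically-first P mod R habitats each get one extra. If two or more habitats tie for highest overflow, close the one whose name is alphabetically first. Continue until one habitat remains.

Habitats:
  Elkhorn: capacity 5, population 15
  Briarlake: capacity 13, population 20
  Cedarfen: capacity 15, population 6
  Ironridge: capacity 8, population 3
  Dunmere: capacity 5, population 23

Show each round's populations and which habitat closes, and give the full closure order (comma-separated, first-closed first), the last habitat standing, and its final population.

Round 1: Briarlake=20 Cedarfen=6 Dunmere=23 Elkhorn=15 Ironridge=3 → close Dunmere (overflow 18)
  23÷4 = 5 each, +1 to first 3
Round 2: Briarlake=26 Cedarfen=12 Elkhorn=21 Ironridge=8 → close Elkhorn (overflow 16)
  21÷3 = 7 each, +1 to first 0
Round 3: Briarlake=33 Cedarfen=19 Ironridge=15 → close Briarlake (overflow 20)
  33÷2 = 16 each, +1 to first 1
Round 4: Cedarfen=36 Ironridge=31 → close Ironridge (overflow 23)
  31÷1 = 31 each, +1 to first 0

Closure order: Dunmere, Elkhorn, Briarlake, Ironridge
Last habitat: Cedarfen with 67 animals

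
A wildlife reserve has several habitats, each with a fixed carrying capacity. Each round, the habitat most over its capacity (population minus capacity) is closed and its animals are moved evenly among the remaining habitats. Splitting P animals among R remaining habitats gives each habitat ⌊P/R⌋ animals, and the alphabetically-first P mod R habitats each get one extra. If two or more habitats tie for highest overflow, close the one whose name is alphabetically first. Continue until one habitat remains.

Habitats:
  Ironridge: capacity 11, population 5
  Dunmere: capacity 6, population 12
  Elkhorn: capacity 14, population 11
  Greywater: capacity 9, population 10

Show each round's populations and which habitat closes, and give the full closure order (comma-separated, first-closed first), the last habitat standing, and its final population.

Closure order: Dunmere, Greywater, Elkhorn
Last habitat: Ironridge with 38 animals

Round 1: Dunmere=12 Elkhorn=11 Greywater=10 Ironridge=5 → close Dunmere (overflow 6)
  12÷3 = 4 each, +1 to first 0
Round 2: Elkhorn=15 Greywater=14 Ironridge=9 → close Greywater (overflow 5)
  14÷2 = 7 each, +1 to first 0
Round 3: Elkhorn=22 Ironridge=16 → close Elkhorn (overflow 8)
  22÷1 = 22 each, +1 to first 0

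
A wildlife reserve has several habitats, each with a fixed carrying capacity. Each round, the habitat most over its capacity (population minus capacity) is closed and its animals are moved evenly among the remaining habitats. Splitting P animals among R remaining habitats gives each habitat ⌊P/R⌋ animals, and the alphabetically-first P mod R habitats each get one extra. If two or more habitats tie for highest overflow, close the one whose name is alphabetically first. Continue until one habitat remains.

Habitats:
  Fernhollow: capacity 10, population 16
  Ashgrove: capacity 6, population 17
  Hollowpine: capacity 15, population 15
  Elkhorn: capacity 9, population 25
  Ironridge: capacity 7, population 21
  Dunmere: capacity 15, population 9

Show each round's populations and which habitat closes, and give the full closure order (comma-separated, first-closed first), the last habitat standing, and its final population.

Round 1: Ashgrove=17 Dunmere=9 Elkhorn=25 Fernhollow=16 Hollowpine=15 Ironridge=21 → close Elkhorn (overflow 16)
  25÷5 = 5 each, +1 to first 0
Round 2: Ashgrove=22 Dunmere=14 Fernhollow=21 Hollowpine=20 Ironridge=26 → close Ironridge (overflow 19)
  26÷4 = 6 each, +1 to first 2
Round 3: Ashgrove=29 Dunmere=21 Fernhollow=27 Hollowpine=26 → close Ashgrove (overflow 23)
  29÷3 = 9 each, +1 to first 2
Round 4: Dunmere=31 Fernhollow=37 Hollowpine=35 → close Fernhollow (overflow 27)
  37÷2 = 18 each, +1 to first 1
Round 5: Dunmere=50 Hollowpine=53 → close Hollowpine (overflow 38)
  53÷1 = 53 each, +1 to first 0

Closure order: Elkhorn, Ironridge, Ashgrove, Fernhollow, Hollowpine
Last habitat: Dunmere with 103 animals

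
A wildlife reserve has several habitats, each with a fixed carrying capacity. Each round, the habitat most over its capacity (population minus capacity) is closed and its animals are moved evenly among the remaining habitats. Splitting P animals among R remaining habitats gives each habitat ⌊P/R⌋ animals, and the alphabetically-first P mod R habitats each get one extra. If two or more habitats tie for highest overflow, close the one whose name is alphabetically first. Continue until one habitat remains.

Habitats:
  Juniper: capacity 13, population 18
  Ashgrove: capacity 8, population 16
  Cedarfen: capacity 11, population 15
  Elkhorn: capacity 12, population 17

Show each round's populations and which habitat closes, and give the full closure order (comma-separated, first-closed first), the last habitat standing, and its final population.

Round 1: Ashgrove=16 Cedarfen=15 Elkhorn=17 Juniper=18 → close Ashgrove (overflow 8)
  16÷3 = 5 each, +1 to first 1
Round 2: Cedarfen=21 Elkhorn=22 Juniper=23 → close Cedarfen (overflow 10)
  21÷2 = 10 each, +1 to first 1
Round 3: Elkhorn=33 Juniper=33 → close Elkhorn (overflow 21)
  33÷1 = 33 each, +1 to first 0

Closure order: Ashgrove, Cedarfen, Elkhorn
Last habitat: Juniper with 66 animals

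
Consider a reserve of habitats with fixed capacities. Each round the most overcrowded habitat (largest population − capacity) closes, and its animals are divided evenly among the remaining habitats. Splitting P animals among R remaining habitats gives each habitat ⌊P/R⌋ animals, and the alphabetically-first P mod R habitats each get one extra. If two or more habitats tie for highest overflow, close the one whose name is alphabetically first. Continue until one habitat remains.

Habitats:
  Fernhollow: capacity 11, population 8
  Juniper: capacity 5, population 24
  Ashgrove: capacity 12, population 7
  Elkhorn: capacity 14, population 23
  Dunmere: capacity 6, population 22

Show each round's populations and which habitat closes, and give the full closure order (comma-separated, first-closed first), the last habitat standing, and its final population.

Closure order: Juniper, Dunmere, Elkhorn, Fernhollow
Last habitat: Ashgrove with 84 animals

Round 1: Ashgrove=7 Dunmere=22 Elkhorn=23 Fernhollow=8 Juniper=24 → close Juniper (overflow 19)
  24÷4 = 6 each, +1 to first 0
Round 2: Ashgrove=13 Dunmere=28 Elkhorn=29 Fernhollow=14 → close Dunmere (overflow 22)
  28÷3 = 9 each, +1 to first 1
Round 3: Ashgrove=23 Elkhorn=38 Fernhollow=23 → close Elkhorn (overflow 24)
  38÷2 = 19 each, +1 to first 0
Round 4: Ashgrove=42 Fernhollow=42 → close Fernhollow (overflow 31)
  42÷1 = 42 each, +1 to first 0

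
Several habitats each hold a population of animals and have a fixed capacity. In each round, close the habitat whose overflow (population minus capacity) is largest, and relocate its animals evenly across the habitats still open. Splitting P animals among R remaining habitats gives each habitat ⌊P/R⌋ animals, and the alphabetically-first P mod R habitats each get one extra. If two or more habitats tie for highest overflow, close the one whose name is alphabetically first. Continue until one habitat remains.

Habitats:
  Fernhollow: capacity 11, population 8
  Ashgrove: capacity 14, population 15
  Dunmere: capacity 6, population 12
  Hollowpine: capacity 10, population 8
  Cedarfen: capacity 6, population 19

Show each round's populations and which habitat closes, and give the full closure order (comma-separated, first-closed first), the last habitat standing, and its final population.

Round 1: Ashgrove=15 Cedarfen=19 Dunmere=12 Fernhollow=8 Hollowpine=8 → close Cedarfen (overflow 13)
  19÷4 = 4 each, +1 to first 3
Round 2: Ashgrove=20 Dunmere=17 Fernhollow=13 Hollowpine=12 → close Dunmere (overflow 11)
  17÷3 = 5 each, +1 to first 2
Round 3: Ashgrove=26 Fernhollow=19 Hollowpine=17 → close Ashgrove (overflow 12)
  26÷2 = 13 each, +1 to first 0
Round 4: Fernhollow=32 Hollowpine=30 → close Fernhollow (overflow 21)
  32÷1 = 32 each, +1 to first 0

Closure order: Cedarfen, Dunmere, Ashgrove, Fernhollow
Last habitat: Hollowpine with 62 animals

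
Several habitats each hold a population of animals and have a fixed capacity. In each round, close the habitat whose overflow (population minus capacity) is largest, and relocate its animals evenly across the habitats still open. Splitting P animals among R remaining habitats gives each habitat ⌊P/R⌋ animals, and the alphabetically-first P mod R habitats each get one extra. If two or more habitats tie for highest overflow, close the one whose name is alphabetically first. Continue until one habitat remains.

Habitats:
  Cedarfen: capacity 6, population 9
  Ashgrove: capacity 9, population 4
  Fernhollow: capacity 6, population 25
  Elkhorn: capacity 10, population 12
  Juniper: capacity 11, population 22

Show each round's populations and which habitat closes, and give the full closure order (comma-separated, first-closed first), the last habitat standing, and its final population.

Round 1: Ashgrove=4 Cedarfen=9 Elkhorn=12 Fernhollow=25 Juniper=22 → close Fernhollow (overflow 19)
  25÷4 = 6 each, +1 to first 1
Round 2: Ashgrove=11 Cedarfen=15 Elkhorn=18 Juniper=28 → close Juniper (overflow 17)
  28÷3 = 9 each, +1 to first 1
Round 3: Ashgrove=21 Cedarfen=24 Elkhorn=27 → close Cedarfen (overflow 18)
  24÷2 = 12 each, +1 to first 0
Round 4: Ashgrove=33 Elkhorn=39 → close Elkhorn (overflow 29)
  39÷1 = 39 each, +1 to first 0

Closure order: Fernhollow, Juniper, Cedarfen, Elkhorn
Last habitat: Ashgrove with 72 animals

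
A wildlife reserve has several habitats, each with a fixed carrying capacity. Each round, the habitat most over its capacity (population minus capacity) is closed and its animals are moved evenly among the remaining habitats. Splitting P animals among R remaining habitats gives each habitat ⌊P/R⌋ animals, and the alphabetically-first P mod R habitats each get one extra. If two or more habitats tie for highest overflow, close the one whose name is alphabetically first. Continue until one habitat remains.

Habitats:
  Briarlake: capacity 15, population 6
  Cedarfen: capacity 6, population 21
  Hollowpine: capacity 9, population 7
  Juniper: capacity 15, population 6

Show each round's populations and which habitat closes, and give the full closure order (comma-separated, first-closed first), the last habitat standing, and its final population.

Round 1: Briarlake=6 Cedarfen=21 Hollowpine=7 Juniper=6 → close Cedarfen (overflow 15)
  21÷3 = 7 each, +1 to first 0
Round 2: Briarlake=13 Hollowpine=14 Juniper=13 → close Hollowpine (overflow 5)
  14÷2 = 7 each, +1 to first 0
Round 3: Briarlake=20 Juniper=20 → close Briarlake (overflow 5)
  20÷1 = 20 each, +1 to first 0

Closure order: Cedarfen, Hollowpine, Briarlake
Last habitat: Juniper with 40 animals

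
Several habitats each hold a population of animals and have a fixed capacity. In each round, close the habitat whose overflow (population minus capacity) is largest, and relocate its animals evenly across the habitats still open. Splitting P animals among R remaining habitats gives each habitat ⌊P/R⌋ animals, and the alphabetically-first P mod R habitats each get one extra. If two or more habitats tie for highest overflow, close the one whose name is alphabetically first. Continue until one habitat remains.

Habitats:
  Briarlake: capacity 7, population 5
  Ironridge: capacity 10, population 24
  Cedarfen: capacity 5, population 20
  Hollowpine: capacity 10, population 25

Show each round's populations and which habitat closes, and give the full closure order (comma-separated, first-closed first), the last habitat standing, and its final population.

Closure order: Cedarfen, Hollowpine, Ironridge
Last habitat: Briarlake with 74 animals

Round 1: Briarlake=5 Cedarfen=20 Hollowpine=25 Ironridge=24 → close Cedarfen (overflow 15)
  20÷3 = 6 each, +1 to first 2
Round 2: Briarlake=12 Hollowpine=32 Ironridge=30 → close Hollowpine (overflow 22)
  32÷2 = 16 each, +1 to first 0
Round 3: Briarlake=28 Ironridge=46 → close Ironridge (overflow 36)
  46÷1 = 46 each, +1 to first 0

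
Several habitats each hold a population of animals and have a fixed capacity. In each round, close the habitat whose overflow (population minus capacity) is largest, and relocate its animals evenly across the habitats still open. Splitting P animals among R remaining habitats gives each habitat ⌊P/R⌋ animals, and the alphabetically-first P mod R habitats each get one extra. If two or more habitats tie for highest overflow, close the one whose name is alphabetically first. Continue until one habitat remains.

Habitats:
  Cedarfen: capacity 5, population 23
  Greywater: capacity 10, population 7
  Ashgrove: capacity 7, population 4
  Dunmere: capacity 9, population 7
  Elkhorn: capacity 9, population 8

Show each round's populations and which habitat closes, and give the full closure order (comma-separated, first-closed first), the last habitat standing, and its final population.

Round 1: Ashgrove=4 Cedarfen=23 Dunmere=7 Elkhorn=8 Greywater=7 → close Cedarfen (overflow 18)
  23÷4 = 5 each, +1 to first 3
Round 2: Ashgrove=10 Dunmere=13 Elkhorn=14 Greywater=12 → close Elkhorn (overflow 5)
  14÷3 = 4 each, +1 to first 2
Round 3: Ashgrove=15 Dunmere=18 Greywater=16 → close Dunmere (overflow 9)
  18÷2 = 9 each, +1 to first 0
Round 4: Ashgrove=24 Greywater=25 → close Ashgrove (overflow 17)
  24÷1 = 24 each, +1 to first 0

Closure order: Cedarfen, Elkhorn, Dunmere, Ashgrove
Last habitat: Greywater with 49 animals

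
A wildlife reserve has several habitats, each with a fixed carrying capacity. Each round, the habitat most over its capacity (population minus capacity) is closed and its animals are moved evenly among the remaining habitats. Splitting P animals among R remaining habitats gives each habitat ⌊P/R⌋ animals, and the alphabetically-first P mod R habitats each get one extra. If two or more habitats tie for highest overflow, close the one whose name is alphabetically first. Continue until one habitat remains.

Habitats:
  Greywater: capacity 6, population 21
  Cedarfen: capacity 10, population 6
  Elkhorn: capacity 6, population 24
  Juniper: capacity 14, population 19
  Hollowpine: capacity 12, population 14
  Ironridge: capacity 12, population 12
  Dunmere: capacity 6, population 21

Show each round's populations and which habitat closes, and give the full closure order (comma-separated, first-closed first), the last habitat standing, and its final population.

Closure order: Elkhorn, Dunmere, Greywater, Juniper, Hollowpine, Ironridge
Last habitat: Cedarfen with 117 animals

Round 1: Cedarfen=6 Dunmere=21 Elkhorn=24 Greywater=21 Hollowpine=14 Ironridge=12 Juniper=19 → close Elkhorn (overflow 18)
  24÷6 = 4 each, +1 to first 0
Round 2: Cedarfen=10 Dunmere=25 Greywater=25 Hollowpine=18 Ironridge=16 Juniper=23 → close Dunmere (overflow 19)
  25÷5 = 5 each, +1 to first 0
Round 3: Cedarfen=15 Greywater=30 Hollowpine=23 Ironridge=21 Juniper=28 → close Greywater (overflow 24)
  30÷4 = 7 each, +1 to first 2
Round 4: Cedarfen=23 Hollowpine=31 Ironridge=28 Juniper=35 → close Juniper (overflow 21)
  35÷3 = 11 each, +1 to first 2
Round 5: Cedarfen=35 Hollowpine=43 Ironridge=39 → close Hollowpine (overflow 31)
  43÷2 = 21 each, +1 to first 1
Round 6: Cedarfen=57 Ironridge=60 → close Ironridge (overflow 48)
  60÷1 = 60 each, +1 to first 0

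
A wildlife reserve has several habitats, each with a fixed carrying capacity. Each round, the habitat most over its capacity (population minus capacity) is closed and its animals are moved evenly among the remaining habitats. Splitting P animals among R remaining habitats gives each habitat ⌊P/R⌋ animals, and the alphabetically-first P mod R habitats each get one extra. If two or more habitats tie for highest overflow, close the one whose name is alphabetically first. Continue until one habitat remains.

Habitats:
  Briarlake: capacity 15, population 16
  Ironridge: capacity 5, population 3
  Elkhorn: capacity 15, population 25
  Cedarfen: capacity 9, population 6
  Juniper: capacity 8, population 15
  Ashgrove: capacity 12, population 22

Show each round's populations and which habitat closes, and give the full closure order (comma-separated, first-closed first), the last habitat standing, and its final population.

Round 1: Ashgrove=22 Briarlake=16 Cedarfen=6 Elkhorn=25 Ironridge=3 Juniper=15 → close Ashgrove (overflow 10)
  22÷5 = 4 each, +1 to first 2
Round 2: Briarlake=21 Cedarfen=11 Elkhorn=29 Ironridge=7 Juniper=19 → close Elkhorn (overflow 14)
  29÷4 = 7 each, +1 to first 1
Round 3: Briarlake=29 Cedarfen=18 Ironridge=14 Juniper=26 → close Juniper (overflow 18)
  26÷3 = 8 each, +1 to first 2
Round 4: Briarlake=38 Cedarfen=27 Ironridge=22 → close Briarlake (overflow 23)
  38÷2 = 19 each, +1 to first 0
Round 5: Cedarfen=46 Ironridge=41 → close Cedarfen (overflow 37)
  46÷1 = 46 each, +1 to first 0

Closure order: Ashgrove, Elkhorn, Juniper, Briarlake, Cedarfen
Last habitat: Ironridge with 87 animals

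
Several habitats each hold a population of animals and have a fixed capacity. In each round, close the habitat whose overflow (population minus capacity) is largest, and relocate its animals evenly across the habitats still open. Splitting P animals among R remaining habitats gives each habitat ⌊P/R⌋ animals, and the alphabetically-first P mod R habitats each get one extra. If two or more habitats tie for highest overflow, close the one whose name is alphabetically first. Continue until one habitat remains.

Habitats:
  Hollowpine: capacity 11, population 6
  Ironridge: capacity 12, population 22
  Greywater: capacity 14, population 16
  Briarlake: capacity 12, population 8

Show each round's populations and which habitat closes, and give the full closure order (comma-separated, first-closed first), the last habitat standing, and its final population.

Round 1: Briarlake=8 Greywater=16 Hollowpine=6 Ironridge=22 → close Ironridge (overflow 10)
  22÷3 = 7 each, +1 to first 1
Round 2: Briarlake=16 Greywater=23 Hollowpine=13 → close Greywater (overflow 9)
  23÷2 = 11 each, +1 to first 1
Round 3: Briarlake=28 Hollowpine=24 → close Briarlake (overflow 16)
  28÷1 = 28 each, +1 to first 0

Closure order: Ironridge, Greywater, Briarlake
Last habitat: Hollowpine with 52 animals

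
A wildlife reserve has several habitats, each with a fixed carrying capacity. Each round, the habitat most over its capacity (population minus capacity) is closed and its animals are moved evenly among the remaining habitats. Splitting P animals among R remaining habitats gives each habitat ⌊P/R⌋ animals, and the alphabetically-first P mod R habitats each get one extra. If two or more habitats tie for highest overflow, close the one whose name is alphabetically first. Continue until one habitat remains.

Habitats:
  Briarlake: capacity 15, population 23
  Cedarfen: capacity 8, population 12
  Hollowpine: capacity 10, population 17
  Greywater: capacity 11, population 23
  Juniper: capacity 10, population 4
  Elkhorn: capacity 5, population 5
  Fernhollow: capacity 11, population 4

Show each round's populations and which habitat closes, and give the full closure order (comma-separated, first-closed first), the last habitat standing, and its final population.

Closure order: Greywater, Briarlake, Hollowpine, Cedarfen, Elkhorn, Fernhollow
Last habitat: Juniper with 88 animals

Round 1: Briarlake=23 Cedarfen=12 Elkhorn=5 Fernhollow=4 Greywater=23 Hollowpine=17 Juniper=4 → close Greywater (overflow 12)
  23÷6 = 3 each, +1 to first 5
Round 2: Briarlake=27 Cedarfen=16 Elkhorn=9 Fernhollow=8 Hollowpine=21 Juniper=7 → close Briarlake (overflow 12)
  27÷5 = 5 each, +1 to first 2
Round 3: Cedarfen=22 Elkhorn=15 Fernhollow=13 Hollowpine=26 Juniper=12 → close Hollowpine (overflow 16)
  26÷4 = 6 each, +1 to first 2
Round 4: Cedarfen=29 Elkhorn=22 Fernhollow=19 Juniper=18 → close Cedarfen (overflow 21)
  29÷3 = 9 each, +1 to first 2
Round 5: Elkhorn=32 Fernhollow=29 Juniper=27 → close Elkhorn (overflow 27)
  32÷2 = 16 each, +1 to first 0
Round 6: Fernhollow=45 Juniper=43 → close Fernhollow (overflow 34)
  45÷1 = 45 each, +1 to first 0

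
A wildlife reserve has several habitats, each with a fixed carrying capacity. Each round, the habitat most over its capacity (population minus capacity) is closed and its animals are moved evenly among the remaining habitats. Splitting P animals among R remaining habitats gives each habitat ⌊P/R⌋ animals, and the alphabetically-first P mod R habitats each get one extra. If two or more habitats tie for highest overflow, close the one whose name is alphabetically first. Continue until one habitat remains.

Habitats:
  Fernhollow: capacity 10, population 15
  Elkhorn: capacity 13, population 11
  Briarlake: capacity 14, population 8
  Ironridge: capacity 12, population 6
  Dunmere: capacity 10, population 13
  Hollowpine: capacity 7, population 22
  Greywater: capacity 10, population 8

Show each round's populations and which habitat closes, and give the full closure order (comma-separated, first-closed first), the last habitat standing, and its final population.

Closure order: Hollowpine, Fernhollow, Dunmere, Elkhorn, Greywater, Briarlake
Last habitat: Ironridge with 83 animals

Round 1: Briarlake=8 Dunmere=13 Elkhorn=11 Fernhollow=15 Greywater=8 Hollowpine=22 Ironridge=6 → close Hollowpine (overflow 15)
  22÷6 = 3 each, +1 to first 4
Round 2: Briarlake=12 Dunmere=17 Elkhorn=15 Fernhollow=19 Greywater=11 Ironridge=9 → close Fernhollow (overflow 9)
  19÷5 = 3 each, +1 to first 4
Round 3: Briarlake=16 Dunmere=21 Elkhorn=19 Greywater=15 Ironridge=12 → close Dunmere (overflow 11)
  21÷4 = 5 each, +1 to first 1
Round 4: Briarlake=22 Elkhorn=24 Greywater=20 Ironridge=17 → close Elkhorn (overflow 11)
  24÷3 = 8 each, +1 to first 0
Round 5: Briarlake=30 Greywater=28 Ironridge=25 → close Greywater (overflow 18)
  28÷2 = 14 each, +1 to first 0
Round 6: Briarlake=44 Ironridge=39 → close Briarlake (overflow 30)
  44÷1 = 44 each, +1 to first 0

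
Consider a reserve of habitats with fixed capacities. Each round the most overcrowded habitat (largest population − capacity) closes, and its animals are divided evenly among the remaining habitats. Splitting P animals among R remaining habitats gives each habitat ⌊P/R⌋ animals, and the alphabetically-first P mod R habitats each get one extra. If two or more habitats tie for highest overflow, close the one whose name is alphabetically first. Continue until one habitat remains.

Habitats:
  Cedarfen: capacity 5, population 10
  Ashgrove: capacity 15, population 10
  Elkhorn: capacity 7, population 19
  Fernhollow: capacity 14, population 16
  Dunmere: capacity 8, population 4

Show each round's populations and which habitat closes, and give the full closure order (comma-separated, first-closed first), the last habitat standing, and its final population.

Round 1: Ashgrove=10 Cedarfen=10 Dunmere=4 Elkhorn=19 Fernhollow=16 → close Elkhorn (overflow 12)
  19÷4 = 4 each, +1 to first 3
Round 2: Ashgrove=15 Cedarfen=15 Dunmere=9 Fernhollow=20 → close Cedarfen (overflow 10)
  15÷3 = 5 each, +1 to first 0
Round 3: Ashgrove=20 Dunmere=14 Fernhollow=25 → close Fernhollow (overflow 11)
  25÷2 = 12 each, +1 to first 1
Round 4: Ashgrove=33 Dunmere=26 → close Ashgrove (overflow 18)
  33÷1 = 33 each, +1 to first 0

Closure order: Elkhorn, Cedarfen, Fernhollow, Ashgrove
Last habitat: Dunmere with 59 animals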